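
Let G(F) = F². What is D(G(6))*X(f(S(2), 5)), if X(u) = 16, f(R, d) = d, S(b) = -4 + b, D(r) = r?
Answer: 576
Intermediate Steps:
D(G(6))*X(f(S(2), 5)) = 6²*16 = 36*16 = 576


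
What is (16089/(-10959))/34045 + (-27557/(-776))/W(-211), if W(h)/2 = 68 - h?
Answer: 3424842249541/53851639636080 ≈ 0.063598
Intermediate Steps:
W(h) = 136 - 2*h (W(h) = 2*(68 - h) = 136 - 2*h)
(16089/(-10959))/34045 + (-27557/(-776))/W(-211) = (16089/(-10959))/34045 + (-27557/(-776))/(136 - 2*(-211)) = (16089*(-1/10959))*(1/34045) + (-27557*(-1/776))/(136 + 422) = -5363/3653*1/34045 + (27557/776)/558 = -5363/124366385 + (27557/776)*(1/558) = -5363/124366385 + 27557/433008 = 3424842249541/53851639636080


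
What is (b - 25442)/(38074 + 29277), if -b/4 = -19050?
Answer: 50758/67351 ≈ 0.75363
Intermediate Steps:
b = 76200 (b = -4*(-19050) = 76200)
(b - 25442)/(38074 + 29277) = (76200 - 25442)/(38074 + 29277) = 50758/67351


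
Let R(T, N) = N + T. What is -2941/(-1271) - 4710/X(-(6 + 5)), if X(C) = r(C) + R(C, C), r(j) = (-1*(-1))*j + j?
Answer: 3057907/27962 ≈ 109.36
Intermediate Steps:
r(j) = 2*j (r(j) = 1*j + j = j + j = 2*j)
X(C) = 4*C (X(C) = 2*C + (C + C) = 2*C + 2*C = 4*C)
-2941/(-1271) - 4710/X(-(6 + 5)) = -2941/(-1271) - 4710*(-1/(4*(6 + 5))) = -2941*(-1/1271) - 4710/(4*(-1*11)) = 2941/1271 - 4710/(4*(-11)) = 2941/1271 - 4710/(-44) = 2941/1271 - 4710*(-1/44) = 2941/1271 + 2355/22 = 3057907/27962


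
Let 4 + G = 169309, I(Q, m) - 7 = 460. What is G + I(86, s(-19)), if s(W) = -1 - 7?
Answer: 169772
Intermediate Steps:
s(W) = -8
I(Q, m) = 467 (I(Q, m) = 7 + 460 = 467)
G = 169305 (G = -4 + 169309 = 169305)
G + I(86, s(-19)) = 169305 + 467 = 169772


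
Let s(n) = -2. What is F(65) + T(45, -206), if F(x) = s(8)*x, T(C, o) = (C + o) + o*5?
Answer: -1321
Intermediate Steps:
T(C, o) = C + 6*o (T(C, o) = (C + o) + 5*o = C + 6*o)
F(x) = -2*x
F(65) + T(45, -206) = -2*65 + (45 + 6*(-206)) = -130 + (45 - 1236) = -130 - 1191 = -1321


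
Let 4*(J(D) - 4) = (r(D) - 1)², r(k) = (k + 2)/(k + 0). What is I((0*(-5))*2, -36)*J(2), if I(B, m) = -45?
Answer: -765/4 ≈ -191.25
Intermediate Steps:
r(k) = (2 + k)/k
J(D) = 4 + (-1 + (2 + D)/D)²/4 (J(D) = 4 + ((2 + D)/D - 1)²/4 = 4 + (-1 + (2 + D)/D)²/4)
I((0*(-5))*2, -36)*J(2) = -45*(4 + 2⁻²) = -45*(4 + ¼) = -45*17/4 = -765/4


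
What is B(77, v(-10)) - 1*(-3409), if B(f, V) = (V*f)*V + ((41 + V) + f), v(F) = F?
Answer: 11217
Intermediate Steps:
B(f, V) = 41 + V + f + f*V² (B(f, V) = f*V² + (41 + V + f) = 41 + V + f + f*V²)
B(77, v(-10)) - 1*(-3409) = (41 - 10 + 77 + 77*(-10)²) - 1*(-3409) = (41 - 10 + 77 + 77*100) + 3409 = (41 - 10 + 77 + 7700) + 3409 = 7808 + 3409 = 11217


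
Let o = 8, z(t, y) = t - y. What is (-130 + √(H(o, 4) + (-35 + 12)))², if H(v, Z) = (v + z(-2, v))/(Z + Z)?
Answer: (260 - I*√93)²/4 ≈ 16877.0 - 1253.7*I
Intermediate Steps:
H(v, Z) = -1/Z (H(v, Z) = (v + (-2 - v))/(Z + Z) = -2*1/(2*Z) = -1/Z)
(-130 + √(H(o, 4) + (-35 + 12)))² = (-130 + √(-1/4 + (-35 + 12)))² = (-130 + √(-1*¼ - 23))² = (-130 + √(-¼ - 23))² = (-130 + √(-93/4))² = (-130 + I*√93/2)²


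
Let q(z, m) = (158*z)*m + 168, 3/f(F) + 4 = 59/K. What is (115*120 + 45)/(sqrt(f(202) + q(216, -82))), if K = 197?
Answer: -124605*I*sqrt(2039981703)/679993901 ≈ -8.2764*I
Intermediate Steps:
f(F) = -197/243 (f(F) = 3/(-4 + 59/197) = 3/(-729/197) = 3*(-197/729) = -197/243)
q(z, m) = 168 + 158*m*z (q(z, m) = 158*m*z + 168 = 168 + 158*m*z)
(115*120 + 45)/(sqrt(f(202) + q(216, -82))) = (115*120 + 45)/(sqrt(-197/243 + (168 + 158*(-82)*216))) = (13800 + 45)/(sqrt(-197/243 + (168 - 2798496))) = 13845/(sqrt(-197/243 - 2798328)) = 13845/(sqrt(-679993901/243)) = 13845/((I*sqrt(2039981703)/27)) = 13845*(-9*I*sqrt(2039981703)/679993901) = -124605*I*sqrt(2039981703)/679993901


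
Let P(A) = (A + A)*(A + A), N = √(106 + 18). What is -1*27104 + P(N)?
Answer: -26608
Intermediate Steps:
N = 2*√31 (N = √124 = 2*√31 ≈ 11.136)
P(A) = 4*A² (P(A) = (2*A)*(2*A) = 4*A²)
-1*27104 + P(N) = -1*27104 + 4*(2*√31)² = -27104 + 4*124 = -27104 + 496 = -26608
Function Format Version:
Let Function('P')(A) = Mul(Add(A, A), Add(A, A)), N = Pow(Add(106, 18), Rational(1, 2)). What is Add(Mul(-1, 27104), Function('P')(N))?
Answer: -26608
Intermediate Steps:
N = Mul(2, Pow(31, Rational(1, 2))) (N = Pow(124, Rational(1, 2)) = Mul(2, Pow(31, Rational(1, 2))) ≈ 11.136)
Function('P')(A) = Mul(4, Pow(A, 2)) (Function('P')(A) = Mul(Mul(2, A), Mul(2, A)) = Mul(4, Pow(A, 2)))
Add(Mul(-1, 27104), Function('P')(N)) = Add(Mul(-1, 27104), Mul(4, Pow(Mul(2, Pow(31, Rational(1, 2))), 2))) = Add(-27104, Mul(4, 124)) = Add(-27104, 496) = -26608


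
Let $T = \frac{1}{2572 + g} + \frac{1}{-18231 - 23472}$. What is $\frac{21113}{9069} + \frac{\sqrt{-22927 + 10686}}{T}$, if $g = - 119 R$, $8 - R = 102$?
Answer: $\frac{21113}{9069} + \frac{63749986 i \sqrt{12241}}{3105} \approx 2.328 + 2.2716 \cdot 10^{6} i$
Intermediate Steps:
$R = -94$ ($R = 8 - 102 = -94$)
$g = 11186$ ($g = \left(-119\right) \left(-94\right) = 11186$)
$T = \frac{3105}{63749986}$ ($T = \frac{1}{2572 + 11186} + \frac{1}{-18231 - 23472} = \frac{1}{13758} + \frac{1}{-41703} = \frac{1}{13758} - \frac{1}{41703} = \frac{3105}{63749986} \approx 4.8706 \cdot 10^{-5}$)
$\frac{21113}{9069} + \frac{\sqrt{-22927 + 10686}}{T} = \frac{21113}{9069} + \frac{\sqrt{-22927 + 10686}}{\frac{3105}{63749986}} = 21113 \cdot \frac{1}{9069} + \sqrt{-12241} \cdot \frac{63749986}{3105} = \frac{21113}{9069} + i \sqrt{12241} \cdot \frac{63749986}{3105} = \frac{21113}{9069} + \frac{63749986 i \sqrt{12241}}{3105}$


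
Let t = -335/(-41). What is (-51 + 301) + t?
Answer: 10585/41 ≈ 258.17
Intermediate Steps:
t = 335/41 (t = -335*(-1/41) = 335/41 ≈ 8.1707)
(-51 + 301) + t = (-51 + 301) + 335/41 = 250 + 335/41 = 10585/41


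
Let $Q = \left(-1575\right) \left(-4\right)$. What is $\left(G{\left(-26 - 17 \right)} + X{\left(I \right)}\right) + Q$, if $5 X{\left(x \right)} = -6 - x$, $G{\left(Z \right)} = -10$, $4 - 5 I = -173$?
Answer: $\frac{157043}{25} \approx 6281.7$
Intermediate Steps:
$I = \frac{177}{5}$ ($I = \frac{4}{5} - - \frac{173}{5} = \frac{4}{5} + \frac{173}{5} = \frac{177}{5} \approx 35.4$)
$X{\left(x \right)} = - \frac{6}{5} - \frac{x}{5}$ ($X{\left(x \right)} = \frac{-6 - x}{5} = - \frac{6}{5} - \frac{x}{5}$)
$Q = 6300$
$\left(G{\left(-26 - 17 \right)} + X{\left(I \right)}\right) + Q = \left(-10 - \frac{207}{25}\right) + 6300 = - \frac{457}{25} + 6300 = \frac{157043}{25}$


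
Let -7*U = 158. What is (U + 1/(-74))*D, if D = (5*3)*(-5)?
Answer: 877425/518 ≈ 1693.9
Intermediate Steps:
U = -158/7 (U = -⅐*158 = -158/7 ≈ -22.571)
D = -75 (D = 15*(-5) = -75)
(U + 1/(-74))*D = (-158/7 + 1/(-74))*(-75) = (-158/7 - 1/74)*(-75) = -11699/518*(-75) = 877425/518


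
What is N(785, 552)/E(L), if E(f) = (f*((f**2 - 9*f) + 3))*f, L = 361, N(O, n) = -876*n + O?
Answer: -482767/16560541075 ≈ -2.9152e-5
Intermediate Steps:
N(O, n) = O - 876*n
E(f) = f**2*(3 + f**2 - 9*f) (E(f) = (f*(3 + f**2 - 9*f))*f = f**2*(3 + f**2 - 9*f))
N(785, 552)/E(L) = (785 - 876*552)/((361**2*(3 + 361**2 - 9*361))) = (785 - 483552)/((130321*(3 + 130321 - 3249))) = -482767/(130321*127075) = -482767/16560541075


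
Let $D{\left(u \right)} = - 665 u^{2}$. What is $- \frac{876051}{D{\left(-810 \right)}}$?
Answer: $\frac{97339}{48478500} \approx 0.0020079$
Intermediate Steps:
$- \frac{876051}{D{\left(-810 \right)}} = - \frac{876051}{\left(-665\right) \left(-810\right)^{2}} = - \frac{876051}{\left(-665\right) 656100} = - \frac{876051}{-436306500} = \left(-876051\right) \left(- \frac{1}{436306500}\right) = \frac{97339}{48478500}$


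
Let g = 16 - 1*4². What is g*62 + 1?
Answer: 1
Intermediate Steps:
g = 0 (g = 16 - 1*16 = 16 - 16 = 0)
g*62 + 1 = 0*62 + 1 = 0 + 1 = 1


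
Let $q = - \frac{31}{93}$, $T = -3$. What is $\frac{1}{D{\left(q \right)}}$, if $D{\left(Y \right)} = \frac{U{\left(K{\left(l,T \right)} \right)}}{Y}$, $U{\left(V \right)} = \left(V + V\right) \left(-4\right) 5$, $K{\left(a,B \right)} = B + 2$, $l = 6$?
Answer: $- \frac{1}{120} \approx -0.0083333$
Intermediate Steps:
$q = - \frac{1}{3}$ ($q = \left(-31\right) \frac{1}{93} = - \frac{1}{3} \approx -0.33333$)
$K{\left(a,B \right)} = 2 + B$
$U{\left(V \right)} = - 40 V$ ($U{\left(V \right)} = 2 V \left(-4\right) 5 = - 8 V 5 = - 40 V$)
$D{\left(Y \right)} = \frac{40}{Y}$ ($D{\left(Y \right)} = \frac{\left(-40\right) \left(2 - 3\right)}{Y} = \frac{\left(-40\right) \left(-1\right)}{Y} = \frac{40}{Y}$)
$\frac{1}{D{\left(q \right)}} = \frac{1}{40 \frac{1}{- \frac{1}{3}}} = \frac{1}{40 \left(-3\right)} = \frac{1}{-120} = - \frac{1}{120}$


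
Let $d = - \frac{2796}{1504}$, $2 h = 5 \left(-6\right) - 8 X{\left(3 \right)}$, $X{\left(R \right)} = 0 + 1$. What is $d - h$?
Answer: $\frac{6445}{376} \approx 17.141$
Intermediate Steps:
$X{\left(R \right)} = 1$
$h = -19$ ($h = \frac{5 \left(-6\right) - 8}{2} = \frac{-30 - 8}{2} = \frac{1}{2} \left(-38\right) = -19$)
$d = - \frac{699}{376}$ ($d = \left(-2796\right) \frac{1}{1504} = - \frac{699}{376} \approx -1.859$)
$d - h = - \frac{699}{376} - -19 = - \frac{699}{376} + 19 = \frac{6445}{376}$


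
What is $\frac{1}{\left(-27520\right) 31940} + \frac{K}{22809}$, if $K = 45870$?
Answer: $\frac{13439738744397}{6682951846400} \approx 2.011$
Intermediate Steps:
$\frac{1}{\left(-27520\right) 31940} + \frac{K}{22809} = \frac{1}{\left(-27520\right) 31940} + \frac{45870}{22809} = \left(- \frac{1}{27520}\right) \frac{1}{31940} + 45870 \cdot \frac{1}{22809} = - \frac{1}{878988800} + \frac{15290}{7603} = \frac{13439738744397}{6682951846400}$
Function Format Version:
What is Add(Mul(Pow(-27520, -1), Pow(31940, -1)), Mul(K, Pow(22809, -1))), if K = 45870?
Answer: Rational(13439738744397, 6682951846400) ≈ 2.0110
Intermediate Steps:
Add(Mul(Pow(-27520, -1), Pow(31940, -1)), Mul(K, Pow(22809, -1))) = Add(Mul(Pow(-27520, -1), Pow(31940, -1)), Mul(45870, Pow(22809, -1))) = Add(Mul(Rational(-1, 27520), Rational(1, 31940)), Mul(45870, Rational(1, 22809))) = Add(Rational(-1, 878988800), Rational(15290, 7603)) = Rational(13439738744397, 6682951846400)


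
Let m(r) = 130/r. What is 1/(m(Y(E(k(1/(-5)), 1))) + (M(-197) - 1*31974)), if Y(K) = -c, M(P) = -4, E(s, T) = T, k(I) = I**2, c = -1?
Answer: -1/31848 ≈ -3.1399e-5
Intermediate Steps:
Y(K) = 1 (Y(K) = -1*(-1) = 1)
1/(m(Y(E(k(1/(-5)), 1))) + (M(-197) - 1*31974)) = 1/(130/1 + (-4 - 1*31974)) = 1/(130*1 + (-4 - 31974)) = 1/(130 - 31978) = 1/(-31848) = -1/31848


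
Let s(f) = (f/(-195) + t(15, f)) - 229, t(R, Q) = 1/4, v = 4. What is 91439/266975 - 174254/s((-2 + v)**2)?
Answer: 36303056553599/47639285975 ≈ 762.04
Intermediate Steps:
t(R, Q) = 1/4
s(f) = -915/4 - f/195 (s(f) = (f/(-195) + 1/4) - 229 = (f*(-1/195) + 1/4) - 229 = (-f/195 + 1/4) - 229 = (1/4 - f/195) - 229 = -915/4 - f/195)
91439/266975 - 174254/s((-2 + v)**2) = 91439/266975 - 174254/(-915/4 - (-2 + 4)**2/195) = 91439*(1/266975) - 174254/(-915/4 - 1/195*2**2) = 91439/266975 - 174254/(-915/4 - 1/195*4) = 91439/266975 - 174254/(-915/4 - 4/195) = 91439/266975 - 174254/(-178441/780) = 91439/266975 - 174254*(-780/178441) = 91439/266975 + 135918120/178441 = 36303056553599/47639285975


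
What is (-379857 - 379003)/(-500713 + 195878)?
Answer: 151772/60967 ≈ 2.4894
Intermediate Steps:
(-379857 - 379003)/(-500713 + 195878) = -758860/(-304835) = -758860*(-1/304835) = 151772/60967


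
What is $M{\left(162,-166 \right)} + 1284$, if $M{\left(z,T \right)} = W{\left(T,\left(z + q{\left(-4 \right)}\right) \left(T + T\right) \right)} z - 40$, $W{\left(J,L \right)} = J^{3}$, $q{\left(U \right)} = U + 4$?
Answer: $-741034708$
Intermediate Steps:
$q{\left(U \right)} = 4 + U$
$M{\left(z,T \right)} = -40 + z T^{3}$ ($M{\left(z,T \right)} = T^{3} z - 40 = z T^{3} - 40 = -40 + z T^{3}$)
$M{\left(162,-166 \right)} + 1284 = \left(-40 + 162 \left(-166\right)^{3}\right) + 1284 = \left(-40 + 162 \left(-4574296\right)\right) + 1284 = \left(-40 - 741035952\right) + 1284 = -741035992 + 1284 = -741034708$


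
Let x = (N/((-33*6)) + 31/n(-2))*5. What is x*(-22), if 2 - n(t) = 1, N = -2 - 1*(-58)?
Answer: -30410/9 ≈ -3378.9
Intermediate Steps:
N = 56 (N = -2 + 58 = 56)
n(t) = 1 (n(t) = 2 - 1*1 = 2 - 1 = 1)
x = 15205/99 (x = (56/((-33*6)) + 31/1)*5 = (56/(-198) + 31*1)*5 = (56*(-1/198) + 31)*5 = (-28/99 + 31)*5 = (3041/99)*5 = 15205/99 ≈ 153.59)
x*(-22) = (15205/99)*(-22) = -30410/9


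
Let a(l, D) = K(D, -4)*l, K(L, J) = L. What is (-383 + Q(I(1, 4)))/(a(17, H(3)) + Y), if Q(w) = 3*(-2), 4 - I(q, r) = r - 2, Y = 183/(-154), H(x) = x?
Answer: -59906/7671 ≈ -7.8094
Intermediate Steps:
Y = -183/154 (Y = 183*(-1/154) = -183/154 ≈ -1.1883)
I(q, r) = 6 - r (I(q, r) = 4 - (r - 2) = 4 - (-2 + r) = 4 + (2 - r) = 6 - r)
a(l, D) = D*l
Q(w) = -6
(-383 + Q(I(1, 4)))/(a(17, H(3)) + Y) = (-383 - 6)/(3*17 - 183/154) = -389/(51 - 183/154) = -389/7671/154 = -389*154/7671 = -59906/7671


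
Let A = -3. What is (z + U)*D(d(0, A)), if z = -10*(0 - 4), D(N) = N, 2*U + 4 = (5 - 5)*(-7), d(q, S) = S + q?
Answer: -114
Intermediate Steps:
U = -2 (U = -2 + ((5 - 5)*(-7))/2 = -2 + (0*(-7))/2 = -2 + (1/2)*0 = -2 + 0 = -2)
z = 40 (z = -10*(-4) = 40)
(z + U)*D(d(0, A)) = (40 - 2)*(-3 + 0) = 38*(-3) = -114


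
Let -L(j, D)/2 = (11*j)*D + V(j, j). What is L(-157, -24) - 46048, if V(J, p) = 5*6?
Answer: -129004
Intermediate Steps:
V(J, p) = 30
L(j, D) = -60 - 22*D*j (L(j, D) = -2*((11*j)*D + 30) = -2*(11*D*j + 30) = -2*(30 + 11*D*j) = -60 - 22*D*j)
L(-157, -24) - 46048 = (-60 - 22*(-24)*(-157)) - 46048 = (-60 - 82896) - 46048 = -82956 - 46048 = -129004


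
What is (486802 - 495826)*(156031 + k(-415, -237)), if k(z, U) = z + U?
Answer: -1402140096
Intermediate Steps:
k(z, U) = U + z
(486802 - 495826)*(156031 + k(-415, -237)) = (486802 - 495826)*(156031 + (-237 - 415)) = -9024*(156031 - 652) = -9024*155379 = -1402140096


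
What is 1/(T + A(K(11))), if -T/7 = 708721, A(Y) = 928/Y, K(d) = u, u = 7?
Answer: -7/34726401 ≈ -2.0158e-7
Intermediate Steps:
K(d) = 7
T = -4961047 (T = -7*708721 = -4961047)
1/(T + A(K(11))) = 1/(-4961047 + 928/7) = 1/(-34726401/7) = -7/34726401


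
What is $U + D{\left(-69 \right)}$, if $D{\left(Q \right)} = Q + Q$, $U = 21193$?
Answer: $21055$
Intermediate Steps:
$D{\left(Q \right)} = 2 Q$
$U + D{\left(-69 \right)} = 21193 + 2 \left(-69\right) = 21193 - 138 = 21055$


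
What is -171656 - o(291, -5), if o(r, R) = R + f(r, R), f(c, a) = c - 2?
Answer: -171940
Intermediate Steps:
f(c, a) = -2 + c
o(r, R) = -2 + R + r (o(r, R) = R + (-2 + r) = -2 + R + r)
-171656 - o(291, -5) = -171656 - (-2 - 5 + 291) = -171656 - 1*284 = -171656 - 284 = -171940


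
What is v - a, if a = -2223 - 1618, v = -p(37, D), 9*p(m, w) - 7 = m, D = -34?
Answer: 34525/9 ≈ 3836.1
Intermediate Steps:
p(m, w) = 7/9 + m/9
v = -44/9 (v = -(7/9 + (⅑)*37) = -(7/9 + 37/9) = -1*44/9 = -44/9 ≈ -4.8889)
a = -3841
v - a = -44/9 - 1*(-3841) = -44/9 + 3841 = 34525/9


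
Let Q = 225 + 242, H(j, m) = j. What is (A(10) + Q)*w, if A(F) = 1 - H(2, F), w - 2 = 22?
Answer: 11184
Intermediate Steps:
w = 24 (w = 2 + 22 = 24)
Q = 467
A(F) = -1 (A(F) = 1 - 1*2 = 1 - 2 = -1)
(A(10) + Q)*w = (-1 + 467)*24 = 466*24 = 11184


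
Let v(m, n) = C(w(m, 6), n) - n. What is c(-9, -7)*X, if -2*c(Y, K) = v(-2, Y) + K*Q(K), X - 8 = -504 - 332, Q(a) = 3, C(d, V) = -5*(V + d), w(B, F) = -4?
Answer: 21942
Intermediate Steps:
C(d, V) = -5*V - 5*d
X = -828 (X = 8 + (-504 - 332) = 8 - 836 = -828)
v(m, n) = 20 - 6*n (v(m, n) = (-5*n - 5*(-4)) - n = (-5*n + 20) - n = (20 - 5*n) - n = 20 - 6*n)
c(Y, K) = -10 + 3*Y - 3*K/2 (c(Y, K) = -((20 - 6*Y) + K*3)/2 = -((20 - 6*Y) + 3*K)/2 = -(20 - 6*Y + 3*K)/2 = -10 + 3*Y - 3*K/2)
c(-9, -7)*X = (-10 + 3*(-9) - 3/2*(-7))*(-828) = (-10 - 27 + 21/2)*(-828) = -53/2*(-828) = 21942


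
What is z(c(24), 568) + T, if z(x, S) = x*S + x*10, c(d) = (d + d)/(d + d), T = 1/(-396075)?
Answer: 228931349/396075 ≈ 578.00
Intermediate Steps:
T = -1/396075 ≈ -2.5248e-6
c(d) = 1 (c(d) = (2*d)/((2*d)) = (2*d)*(1/(2*d)) = 1)
z(x, S) = 10*x + S*x (z(x, S) = S*x + 10*x = 10*x + S*x)
z(c(24), 568) + T = 1*(10 + 568) - 1/396075 = 1*578 - 1/396075 = 578 - 1/396075 = 228931349/396075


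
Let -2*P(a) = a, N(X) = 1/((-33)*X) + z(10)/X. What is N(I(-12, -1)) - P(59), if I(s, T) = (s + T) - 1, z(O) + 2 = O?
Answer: 6683/231 ≈ 28.931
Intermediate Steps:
z(O) = -2 + O
I(s, T) = -1 + T + s (I(s, T) = (T + s) - 1 = -1 + T + s)
N(X) = 263/(33*X) (N(X) = 1/((-33)*X) + (-2 + 10)/X = -1/(33*X) + 8/X = 263/(33*X))
P(a) = -a/2
N(I(-12, -1)) - P(59) = 263/(33*(-1 - 1 - 12)) - (-1)*59/2 = (263/33)/(-14) - 1*(-59/2) = (263/33)*(-1/14) + 59/2 = -263/462 + 59/2 = 6683/231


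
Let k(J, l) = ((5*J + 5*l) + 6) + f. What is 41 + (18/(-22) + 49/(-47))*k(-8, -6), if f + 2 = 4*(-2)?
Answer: 92385/517 ≈ 178.69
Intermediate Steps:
f = -10 (f = -2 + 4*(-2) = -2 - 8 = -10)
k(J, l) = -4 + 5*J + 5*l (k(J, l) = ((5*J + 5*l) + 6) - 10 = (6 + 5*J + 5*l) - 10 = -4 + 5*J + 5*l)
41 + (18/(-22) + 49/(-47))*k(-8, -6) = 41 + (18/(-22) + 49/(-47))*(-4 + 5*(-8) + 5*(-6)) = 41 + (18*(-1/22) + 49*(-1/47))*(-4 - 40 - 30) = 41 + (-9/11 - 49/47)*(-74) = 41 - 962/517*(-74) = 41 + 71188/517 = 92385/517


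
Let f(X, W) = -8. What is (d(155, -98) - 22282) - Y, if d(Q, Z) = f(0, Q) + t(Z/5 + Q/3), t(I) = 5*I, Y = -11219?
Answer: -32732/3 ≈ -10911.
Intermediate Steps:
d(Q, Z) = -8 + Z + 5*Q/3 (d(Q, Z) = -8 + 5*(Z/5 + Q/3) = -8 + 5*(Q/3 + Z/5) = -8 + (Z + 5*Q/3) = -8 + Z + 5*Q/3)
(d(155, -98) - 22282) - Y = ((-8 - 98 + (5/3)*155) - 22282) - 1*(-11219) = ((-8 - 98 + 775/3) - 22282) + 11219 = (457/3 - 22282) + 11219 = -66389/3 + 11219 = -32732/3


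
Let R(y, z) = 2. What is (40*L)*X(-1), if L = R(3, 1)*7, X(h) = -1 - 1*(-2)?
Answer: 560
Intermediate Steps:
X(h) = 1 (X(h) = -1 + 2 = 1)
L = 14 (L = 2*7 = 14)
(40*L)*X(-1) = (40*14)*1 = 560*1 = 560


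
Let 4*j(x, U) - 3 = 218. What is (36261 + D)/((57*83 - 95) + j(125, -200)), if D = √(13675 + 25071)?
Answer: 5372/695 + 4*√38746/18765 ≈ 7.7715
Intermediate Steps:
j(x, U) = 221/4 (j(x, U) = ¾ + (¼)*218 = ¾ + 109/2 = 221/4)
D = √38746 ≈ 196.84
(36261 + D)/((57*83 - 95) + j(125, -200)) = (36261 + √38746)/((57*83 - 95) + 221/4) = (36261 + √38746)/((4731 - 95) + 221/4) = (36261 + √38746)/(4636 + 221/4) = (36261 + √38746)/(18765/4) = (36261 + √38746)*(4/18765) = 5372/695 + 4*√38746/18765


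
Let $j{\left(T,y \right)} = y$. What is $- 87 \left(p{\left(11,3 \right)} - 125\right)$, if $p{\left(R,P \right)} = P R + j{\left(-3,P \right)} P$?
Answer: $7221$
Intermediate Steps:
$p{\left(R,P \right)} = P^{2} + P R$ ($p{\left(R,P \right)} = P R + P P = P R + P^{2} = P^{2} + P R$)
$- 87 \left(p{\left(11,3 \right)} - 125\right) = - 87 \left(3 \left(3 + 11\right) - 125\right) = - 87 \left(3 \cdot 14 - 125\right) = - 87 \left(42 - 125\right) = \left(-87\right) \left(-83\right) = 7221$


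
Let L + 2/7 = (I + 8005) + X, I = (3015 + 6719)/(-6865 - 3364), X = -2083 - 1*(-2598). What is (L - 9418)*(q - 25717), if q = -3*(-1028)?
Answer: 1457295640970/71603 ≈ 2.0352e+7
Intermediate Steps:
X = 515 (X = -2083 + 2598 = 515)
I = -9734/10229 (I = 9734/(-10229) = 9734*(-1/10229) = -9734/10229 ≈ -0.95161)
L = 609968964/71603 (L = -2/7 + ((-9734/10229 + 8005) + 515) = -2/7 + (81873411/10229 + 515) = -2/7 + 87141346/10229 = 609968964/71603 ≈ 8518.8)
q = 3084
(L - 9418)*(q - 25717) = (609968964/71603 - 9418)*(3084 - 25717) = -64388090/71603*(-22633) = 1457295640970/71603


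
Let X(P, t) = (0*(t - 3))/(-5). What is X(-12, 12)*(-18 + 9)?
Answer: 0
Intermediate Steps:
X(P, t) = 0 (X(P, t) = (0*(-3 + t))*(-1/5) = 0*(-1/5) = 0)
X(-12, 12)*(-18 + 9) = 0*(-18 + 9) = 0*(-9) = 0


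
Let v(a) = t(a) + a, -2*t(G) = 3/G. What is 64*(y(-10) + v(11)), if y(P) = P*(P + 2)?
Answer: 63968/11 ≈ 5815.3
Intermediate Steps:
t(G) = -3/(2*G)
y(P) = P*(2 + P)
v(a) = a - 3/(2*a) (v(a) = -3/(2*a) + a = a - 3/(2*a))
64*(y(-10) + v(11)) = 64*(-10*(2 - 10) + (11 - 3/2/11)) = 64*(-10*(-8) + (11 - 3/2*1/11)) = 64*(80 + (11 - 3/22)) = 64*(80 + 239/22) = 64*(1999/22) = 63968/11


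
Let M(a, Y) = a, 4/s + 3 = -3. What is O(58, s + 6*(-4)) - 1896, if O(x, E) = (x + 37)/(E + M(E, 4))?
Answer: -280893/148 ≈ -1897.9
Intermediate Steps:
s = -⅔ (s = 4/(-3 - 3) = 4/(-6) = 4*(-⅙) = -⅔ ≈ -0.66667)
O(x, E) = (37 + x)/(2*E) (O(x, E) = (x + 37)/(E + E) = (37 + x)/((2*E)) = (37 + x)*(1/(2*E)) = (37 + x)/(2*E))
O(58, s + 6*(-4)) - 1896 = (37 + 58)/(2*(-⅔ + 6*(-4))) - 1896 = (½)*95/(-⅔ - 24) - 1896 = (½)*95/(-74/3) - 1896 = (½)*(-3/74)*95 - 1896 = -285/148 - 1896 = -280893/148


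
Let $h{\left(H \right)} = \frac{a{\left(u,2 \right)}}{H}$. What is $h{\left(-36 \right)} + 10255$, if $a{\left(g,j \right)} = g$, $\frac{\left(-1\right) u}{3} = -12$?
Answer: $10254$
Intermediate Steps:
$u = 36$ ($u = \left(-3\right) \left(-12\right) = 36$)
$h{\left(H \right)} = \frac{36}{H}$
$h{\left(-36 \right)} + 10255 = \frac{36}{-36} + 10255 = 36 \left(- \frac{1}{36}\right) + 10255 = -1 + 10255 = 10254$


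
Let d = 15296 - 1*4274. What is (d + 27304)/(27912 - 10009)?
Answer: 38326/17903 ≈ 2.1408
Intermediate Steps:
d = 11022 (d = 15296 - 4274 = 11022)
(d + 27304)/(27912 - 10009) = (11022 + 27304)/(27912 - 10009) = 38326/17903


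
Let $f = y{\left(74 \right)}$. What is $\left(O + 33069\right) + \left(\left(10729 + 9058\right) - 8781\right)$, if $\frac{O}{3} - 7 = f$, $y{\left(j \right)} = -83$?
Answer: $43847$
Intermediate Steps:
$f = -83$
$O = -228$ ($O = 21 + 3 \left(-83\right) = 21 - 249 = -228$)
$\left(O + 33069\right) + \left(\left(10729 + 9058\right) - 8781\right) = \left(-228 + 33069\right) + \left(\left(10729 + 9058\right) - 8781\right) = 32841 + \left(19787 - 8781\right) = 32841 + 11006 = 43847$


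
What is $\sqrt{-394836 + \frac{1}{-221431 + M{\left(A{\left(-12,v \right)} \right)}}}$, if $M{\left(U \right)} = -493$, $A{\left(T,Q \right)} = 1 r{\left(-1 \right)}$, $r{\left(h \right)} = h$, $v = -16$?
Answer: $\frac{i \sqrt{4861444089702665}}{110962} \approx 628.36 i$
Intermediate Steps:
$A{\left(T,Q \right)} = -1$ ($A{\left(T,Q \right)} = 1 \left(-1\right) = -1$)
$\sqrt{-394836 + \frac{1}{-221431 + M{\left(A{\left(-12,v \right)} \right)}}} = \sqrt{-394836 + \frac{1}{-221431 - 493}} = \sqrt{-394836 + \frac{1}{-221924}} = \sqrt{-394836 - \frac{1}{221924}} = \sqrt{- \frac{87623584465}{221924}} = \frac{i \sqrt{4861444089702665}}{110962}$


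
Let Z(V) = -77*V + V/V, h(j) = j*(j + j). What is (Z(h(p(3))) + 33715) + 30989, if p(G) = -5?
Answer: 60855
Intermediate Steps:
h(j) = 2*j**2 (h(j) = j*(2*j) = 2*j**2)
Z(V) = 1 - 77*V (Z(V) = -77*V + 1 = 1 - 77*V)
(Z(h(p(3))) + 33715) + 30989 = ((1 - 154*(-5)**2) + 33715) + 30989 = ((1 - 154*25) + 33715) + 30989 = ((1 - 77*50) + 33715) + 30989 = ((1 - 3850) + 33715) + 30989 = (-3849 + 33715) + 30989 = 29866 + 30989 = 60855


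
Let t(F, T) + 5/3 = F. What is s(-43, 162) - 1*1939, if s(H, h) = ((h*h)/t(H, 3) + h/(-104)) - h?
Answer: -9372343/3484 ≈ -2690.1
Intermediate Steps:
t(F, T) = -5/3 + F
s(H, h) = -105*h/104 + h**2/(-5/3 + H) (s(H, h) = ((h*h)/(-5/3 + H) + h/(-104)) - h = (h**2/(-5/3 + H) + h*(-1/104)) - h = (h**2/(-5/3 + H) - h/104) - h = (-h/104 + h**2/(-5/3 + H)) - h = -105*h/104 + h**2/(-5/3 + H))
s(-43, 162) - 1*1939 = (3/104)*162*(175 - 105*(-43) + 104*162)/(-5 + 3*(-43)) - 1*1939 = (3/104)*162*(175 + 4515 + 16848)/(-5 - 129) - 1939 = (3/104)*162*21538/(-134) - 1939 = (3/104)*162*(-1/134)*21538 - 1939 = -2616867/3484 - 1939 = -9372343/3484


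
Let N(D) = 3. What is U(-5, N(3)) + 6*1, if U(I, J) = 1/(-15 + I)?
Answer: 119/20 ≈ 5.9500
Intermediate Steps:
U(-5, N(3)) + 6*1 = 1/(-15 - 5) + 6*1 = 1/(-20) + 6 = -1/20 + 6 = 119/20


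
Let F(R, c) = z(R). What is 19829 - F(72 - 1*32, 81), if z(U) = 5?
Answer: 19824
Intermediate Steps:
F(R, c) = 5
19829 - F(72 - 1*32, 81) = 19829 - 1*5 = 19829 - 5 = 19824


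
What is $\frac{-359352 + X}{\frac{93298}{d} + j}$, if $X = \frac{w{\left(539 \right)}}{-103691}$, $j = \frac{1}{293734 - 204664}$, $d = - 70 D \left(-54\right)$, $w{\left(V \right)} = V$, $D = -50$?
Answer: $\frac{1493499568694836500}{2051566889303} \approx 7.2798 \cdot 10^{5}$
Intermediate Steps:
$d = -189000$ ($d = \left(-70\right) \left(-50\right) \left(-54\right) = 3500 \left(-54\right) = -189000$)
$j = \frac{1}{89070} \approx 1.1227 \cdot 10^{-5}$
$X = - \frac{77}{14813}$ ($X = \frac{539}{-103691} = 539 \left(- \frac{1}{103691}\right) = - \frac{77}{14813} \approx -0.0051981$)
$\frac{-359352 + X}{\frac{93298}{d} + j} = \frac{-359352 - \frac{77}{14813}}{\frac{93298}{-189000} + \frac{1}{89070}} = - \frac{5323081253}{14813 \left(93298 \left(- \frac{1}{189000}\right) + \frac{1}{89070}\right)} = - \frac{5323081253}{14813 \left(- \frac{46649}{94500} + \frac{1}{89070}\right)} = - \frac{5323081253}{14813 \left(- \frac{138497731}{280570500}\right)} = \left(- \frac{5323081253}{14813}\right) \left(- \frac{280570500}{138497731}\right) = \frac{1493499568694836500}{2051566889303}$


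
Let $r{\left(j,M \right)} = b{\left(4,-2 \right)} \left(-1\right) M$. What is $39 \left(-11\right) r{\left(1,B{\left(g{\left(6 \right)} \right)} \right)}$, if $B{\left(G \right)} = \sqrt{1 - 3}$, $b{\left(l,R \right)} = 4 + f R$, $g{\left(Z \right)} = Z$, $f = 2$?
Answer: $0$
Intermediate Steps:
$b{\left(l,R \right)} = 4 + 2 R$
$B{\left(G \right)} = i \sqrt{2}$ ($B{\left(G \right)} = \sqrt{-2} = i \sqrt{2}$)
$r{\left(j,M \right)} = 0$ ($r{\left(j,M \right)} = \left(4 + 2 \left(-2\right)\right) \left(-1\right) M = \left(4 - 4\right) \left(-1\right) M = 0 \left(-1\right) M = 0 M = 0$)
$39 \left(-11\right) r{\left(1,B{\left(g{\left(6 \right)} \right)} \right)} = 39 \left(-11\right) 0 = \left(-429\right) 0 = 0$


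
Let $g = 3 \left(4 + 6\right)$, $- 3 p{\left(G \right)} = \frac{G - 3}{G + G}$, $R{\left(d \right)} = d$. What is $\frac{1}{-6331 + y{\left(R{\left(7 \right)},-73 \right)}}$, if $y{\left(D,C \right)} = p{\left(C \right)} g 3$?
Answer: $- \frac{73}{463303} \approx -0.00015756$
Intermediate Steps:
$p{\left(G \right)} = - \frac{-3 + G}{6 G}$ ($p{\left(G \right)} = - \frac{\left(G - 3\right) \frac{1}{G + G}}{3} = - \frac{\left(-3 + G\right) \frac{1}{2 G}}{3} = - \frac{\frac{1}{2} \frac{1}{G} \left(-3 + G\right)}{3} = - \frac{-3 + G}{6 G}$)
$g = 30$ ($g = 3 \cdot 10 = 30$)
$y{\left(D,C \right)} = \frac{15 \left(3 - C\right)}{C}$ ($y{\left(D,C \right)} = \frac{3 - C}{6 C} 30 \cdot 3 = \frac{5 \left(3 - C\right)}{C} 3 = \frac{15 \left(3 - C\right)}{C}$)
$\frac{1}{-6331 + y{\left(R{\left(7 \right)},-73 \right)}} = \frac{1}{-6331 - \left(15 - \frac{45}{-73}\right)} = \frac{1}{-6331 + \left(-15 + 45 \left(- \frac{1}{73}\right)\right)} = \frac{1}{-6331 - \frac{1140}{73}} = \frac{1}{- \frac{463303}{73}} = - \frac{73}{463303}$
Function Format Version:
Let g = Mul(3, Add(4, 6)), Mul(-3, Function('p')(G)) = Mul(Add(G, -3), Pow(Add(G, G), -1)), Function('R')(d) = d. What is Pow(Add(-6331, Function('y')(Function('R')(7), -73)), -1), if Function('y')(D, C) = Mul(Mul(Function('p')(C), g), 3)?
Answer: Rational(-73, 463303) ≈ -0.00015756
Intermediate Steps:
Function('p')(G) = Mul(Rational(-1, 6), Pow(G, -1), Add(-3, G)) (Function('p')(G) = Mul(Rational(-1, 3), Mul(Add(G, -3), Pow(Add(G, G), -1))) = Mul(Rational(-1, 3), Mul(Add(-3, G), Pow(Mul(2, G), -1))) = Mul(Rational(-1, 3), Mul(Add(-3, G), Mul(Rational(1, 2), Pow(G, -1)))) = Mul(Rational(-1, 3), Mul(Rational(1, 2), Pow(G, -1), Add(-3, G))) = Mul(Rational(-1, 6), Pow(G, -1), Add(-3, G)))
g = 30 (g = Mul(3, 10) = 30)
Function('y')(D, C) = Mul(15, Pow(C, -1), Add(3, Mul(-1, C))) (Function('y')(D, C) = Mul(Mul(Mul(Rational(1, 6), Pow(C, -1), Add(3, Mul(-1, C))), 30), 3) = Mul(Mul(5, Pow(C, -1), Add(3, Mul(-1, C))), 3) = Mul(15, Pow(C, -1), Add(3, Mul(-1, C))))
Pow(Add(-6331, Function('y')(Function('R')(7), -73)), -1) = Pow(Add(-6331, Add(-15, Mul(45, Pow(-73, -1)))), -1) = Pow(Add(-6331, Add(-15, Mul(45, Rational(-1, 73)))), -1) = Pow(Add(-6331, Add(-15, Rational(-45, 73))), -1) = Pow(Add(-6331, Rational(-1140, 73)), -1) = Pow(Rational(-463303, 73), -1) = Rational(-73, 463303)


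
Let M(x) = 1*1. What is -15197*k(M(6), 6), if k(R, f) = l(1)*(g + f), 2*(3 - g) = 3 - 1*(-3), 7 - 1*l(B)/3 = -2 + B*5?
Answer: -1094184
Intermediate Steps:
l(B) = 27 - 15*B (l(B) = 21 - 3*(-2 + B*5) = 21 - 3*(-2 + 5*B) = 21 + (6 - 15*B) = 27 - 15*B)
g = 0 (g = 3 - (3 - 1*(-3))/2 = 3 - (3 + 3)/2 = 3 - ½*6 = 3 - 3 = 0)
M(x) = 1
k(R, f) = 12*f (k(R, f) = (27 - 15*1)*(0 + f) = (27 - 15)*f = 12*f)
-15197*k(M(6), 6) = -182364*6 = -15197*72 = -1094184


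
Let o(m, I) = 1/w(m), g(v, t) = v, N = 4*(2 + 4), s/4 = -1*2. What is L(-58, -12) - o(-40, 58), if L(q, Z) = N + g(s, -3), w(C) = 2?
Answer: 31/2 ≈ 15.500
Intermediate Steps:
s = -8 (s = 4*(-1*2) = 4*(-2) = -8)
N = 24 (N = 4*6 = 24)
o(m, I) = 1/2
L(q, Z) = 16 (L(q, Z) = 24 - 8 = 16)
L(-58, -12) - o(-40, 58) = 16 - 1*1/2 = 16 - 1/2 = 31/2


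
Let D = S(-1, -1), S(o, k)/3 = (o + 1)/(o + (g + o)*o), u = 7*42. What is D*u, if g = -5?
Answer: 0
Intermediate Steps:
u = 294
S(o, k) = 3*(1 + o)/(o + o*(-5 + o)) (S(o, k) = 3*((o + 1)/(o + (-5 + o)*o)) = 3*((1 + o)/(o + o*(-5 + o))) = 3*(1 + o)/(o + o*(-5 + o)))
D = 0 (D = 3*(1 - 1)/(-1*(-4 - 1)) = 3*(-1)*0/(-5) = 3*(-1)*(-⅕)*0 = 0)
D*u = 0*294 = 0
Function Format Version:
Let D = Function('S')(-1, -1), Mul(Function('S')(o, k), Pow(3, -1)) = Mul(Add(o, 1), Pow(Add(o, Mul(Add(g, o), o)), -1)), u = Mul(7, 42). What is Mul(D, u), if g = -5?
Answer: 0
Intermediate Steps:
u = 294
Function('S')(o, k) = Mul(3, Pow(Add(o, Mul(o, Add(-5, o))), -1), Add(1, o)) (Function('S')(o, k) = Mul(3, Mul(Add(o, 1), Pow(Add(o, Mul(Add(-5, o), o)), -1))) = Mul(3, Mul(Add(1, o), Pow(Add(o, Mul(o, Add(-5, o))), -1))) = Mul(3, Mul(Pow(Add(o, Mul(o, Add(-5, o))), -1), Add(1, o))) = Mul(3, Pow(Add(o, Mul(o, Add(-5, o))), -1), Add(1, o)))
D = 0 (D = Mul(3, Pow(-1, -1), Pow(Add(-4, -1), -1), Add(1, -1)) = Mul(3, -1, Pow(-5, -1), 0) = Mul(3, -1, Rational(-1, 5), 0) = 0)
Mul(D, u) = Mul(0, 294) = 0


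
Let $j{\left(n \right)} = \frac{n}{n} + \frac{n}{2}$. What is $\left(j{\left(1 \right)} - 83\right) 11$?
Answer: $- \frac{1793}{2} \approx -896.5$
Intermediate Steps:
$j{\left(n \right)} = 1 + \frac{n}{2}$ ($j{\left(n \right)} = 1 + n \frac{1}{2} = 1 + \frac{n}{2}$)
$\left(j{\left(1 \right)} - 83\right) 11 = \left(\left(1 + \frac{1}{2} \cdot 1\right) - 83\right) 11 = \left(\left(1 + \frac{1}{2}\right) - 83\right) 11 = \left(\frac{3}{2} - 83\right) 11 = \left(- \frac{163}{2}\right) 11 = - \frac{1793}{2}$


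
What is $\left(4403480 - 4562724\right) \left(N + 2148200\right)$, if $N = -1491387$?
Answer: $-104593529372$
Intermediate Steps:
$\left(4403480 - 4562724\right) \left(N + 2148200\right) = \left(4403480 - 4562724\right) \left(-1491387 + 2148200\right) = \left(-159244\right) 656813 = -104593529372$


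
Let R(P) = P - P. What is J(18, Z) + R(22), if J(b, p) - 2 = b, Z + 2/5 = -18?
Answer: 20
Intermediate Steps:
Z = -92/5 (Z = -⅖ - 18 = -92/5 ≈ -18.400)
J(b, p) = 2 + b
R(P) = 0
J(18, Z) + R(22) = (2 + 18) + 0 = 20 + 0 = 20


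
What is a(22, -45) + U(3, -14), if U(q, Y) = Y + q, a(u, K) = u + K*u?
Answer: -979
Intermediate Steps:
a(22, -45) + U(3, -14) = 22*(1 - 45) + (-14 + 3) = 22*(-44) - 11 = -968 - 11 = -979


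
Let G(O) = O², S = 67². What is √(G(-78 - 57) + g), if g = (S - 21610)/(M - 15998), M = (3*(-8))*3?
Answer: √4706788436970/16070 ≈ 135.00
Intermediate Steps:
M = -72 (M = -24*3 = -72)
S = 4489
g = 17121/16070 (g = (4489 - 21610)/(-72 - 15998) = -17121/(-16070) = -17121*(-1/16070) = 17121/16070 ≈ 1.0654)
√(G(-78 - 57) + g) = √((-78 - 57)² + 17121/16070) = √((-135)² + 17121/16070) = √(18225 + 17121/16070) = √(292892871/16070) = √4706788436970/16070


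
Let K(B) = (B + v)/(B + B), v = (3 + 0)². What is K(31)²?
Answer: 400/961 ≈ 0.41623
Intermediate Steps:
v = 9 (v = 3² = 9)
K(B) = (9 + B)/(2*B) (K(B) = (B + 9)/(B + B) = (9 + B)/((2*B)) = (9 + B)*(1/(2*B)) = (9 + B)/(2*B))
K(31)² = ((½)*(9 + 31)/31)² = ((½)*(1/31)*40)² = (20/31)² = 400/961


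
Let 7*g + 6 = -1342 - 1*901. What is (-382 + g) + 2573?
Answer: 13088/7 ≈ 1869.7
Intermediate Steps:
g = -2249/7 (g = -6/7 + (-1342 - 1*901)/7 = -6/7 + (-1342 - 901)/7 = -6/7 + (⅐)*(-2243) = -6/7 - 2243/7 = -2249/7 ≈ -321.29)
(-382 + g) + 2573 = (-382 - 2249/7) + 2573 = -4923/7 + 2573 = 13088/7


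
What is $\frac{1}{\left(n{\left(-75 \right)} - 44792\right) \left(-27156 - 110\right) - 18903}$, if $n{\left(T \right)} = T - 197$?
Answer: $\frac{1}{1228696121} \approx 8.1387 \cdot 10^{-10}$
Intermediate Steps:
$n{\left(T \right)} = -197 + T$
$\frac{1}{\left(n{\left(-75 \right)} - 44792\right) \left(-27156 - 110\right) - 18903} = \frac{1}{\left(\left(-197 - 75\right) - 44792\right) \left(-27156 - 110\right) - 18903} = \frac{1}{\left(-272 - 44792\right) \left(-27266\right) - 18903} = \frac{1}{\left(-45064\right) \left(-27266\right) - 18903} = \frac{1}{1228715024 - 18903} = \frac{1}{1228696121}$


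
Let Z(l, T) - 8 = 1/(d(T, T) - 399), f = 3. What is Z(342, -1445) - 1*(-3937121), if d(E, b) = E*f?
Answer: 18638368685/4734 ≈ 3.9371e+6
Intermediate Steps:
d(E, b) = 3*E (d(E, b) = E*3 = 3*E)
Z(l, T) = 8 + 1/(-399 + 3*T) (Z(l, T) = 8 + 1/(3*T - 399) = 8 + 1/(-399 + 3*T))
Z(342, -1445) - 1*(-3937121) = (-3191 + 24*(-1445))/(3*(-133 - 1445)) - 1*(-3937121) = (⅓)*(-3191 - 34680)/(-1578) + 3937121 = (⅓)*(-1/1578)*(-37871) + 3937121 = 37871/4734 + 3937121 = 18638368685/4734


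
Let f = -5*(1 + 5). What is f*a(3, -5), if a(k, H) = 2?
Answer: -60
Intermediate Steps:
f = -30 (f = -5*6 = -30)
f*a(3, -5) = -30*2 = -60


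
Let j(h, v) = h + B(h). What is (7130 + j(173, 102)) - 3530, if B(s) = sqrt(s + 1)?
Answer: 3773 + sqrt(174) ≈ 3786.2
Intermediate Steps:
B(s) = sqrt(1 + s)
j(h, v) = h + sqrt(1 + h)
(7130 + j(173, 102)) - 3530 = (7130 + (173 + sqrt(1 + 173))) - 3530 = (7130 + (173 + sqrt(174))) - 3530 = (7303 + sqrt(174)) - 3530 = 3773 + sqrt(174)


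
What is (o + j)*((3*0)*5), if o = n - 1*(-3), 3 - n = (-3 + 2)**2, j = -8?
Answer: 0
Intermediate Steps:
n = 2 (n = 3 - (-3 + 2)**2 = 3 - 1*(-1)**2 = 3 - 1*1 = 3 - 1 = 2)
o = 5 (o = 2 - 1*(-3) = 2 + 3 = 5)
(o + j)*((3*0)*5) = (5 - 8)*((3*0)*5) = -0*5 = -3*0 = 0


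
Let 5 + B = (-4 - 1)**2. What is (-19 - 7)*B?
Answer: -520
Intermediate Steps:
B = 20 (B = -5 + (-4 - 1)**2 = -5 + (-5)**2 = -5 + 25 = 20)
(-19 - 7)*B = (-19 - 7)*20 = -26*20 = -520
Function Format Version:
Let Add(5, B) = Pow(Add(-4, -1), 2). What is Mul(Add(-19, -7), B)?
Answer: -520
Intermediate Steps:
B = 20 (B = Add(-5, Pow(Add(-4, -1), 2)) = Add(-5, Pow(-5, 2)) = Add(-5, 25) = 20)
Mul(Add(-19, -7), B) = Mul(Add(-19, -7), 20) = Mul(-26, 20) = -520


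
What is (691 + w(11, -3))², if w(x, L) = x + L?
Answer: 488601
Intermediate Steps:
w(x, L) = L + x
(691 + w(11, -3))² = (691 + (-3 + 11))² = (691 + 8)² = 699² = 488601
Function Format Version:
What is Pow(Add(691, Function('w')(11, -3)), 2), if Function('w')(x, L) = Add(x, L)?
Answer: 488601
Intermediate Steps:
Function('w')(x, L) = Add(L, x)
Pow(Add(691, Function('w')(11, -3)), 2) = Pow(Add(691, Add(-3, 11)), 2) = Pow(Add(691, 8), 2) = Pow(699, 2) = 488601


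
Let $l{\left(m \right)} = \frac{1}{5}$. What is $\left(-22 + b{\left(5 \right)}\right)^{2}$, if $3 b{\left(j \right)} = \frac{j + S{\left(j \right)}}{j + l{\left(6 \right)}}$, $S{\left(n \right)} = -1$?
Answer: $\frac{719104}{1521} \approx 472.78$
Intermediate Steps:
$l{\left(m \right)} = \frac{1}{5}$
$b{\left(j \right)} = \frac{-1 + j}{3 \left(\frac{1}{5} + j\right)}$ ($b{\left(j \right)} = \frac{\left(j - 1\right) \frac{1}{j + \frac{1}{5}}}{3} = \frac{\left(-1 + j\right) \frac{1}{\frac{1}{5} + j}}{3} = \frac{\frac{1}{\frac{1}{5} + j} \left(-1 + j\right)}{3} = \frac{-1 + j}{3 \left(\frac{1}{5} + j\right)}$)
$\left(-22 + b{\left(5 \right)}\right)^{2} = \left(-22 + \frac{5 \left(-1 + 5\right)}{3 \left(1 + 5 \cdot 5\right)}\right)^{2} = \left(-22 + \frac{5}{3} \frac{1}{1 + 25} \cdot 4\right)^{2} = \left(-22 + \frac{5}{3} \cdot \frac{1}{26} \cdot 4\right)^{2} = \left(-22 + \frac{10}{39}\right)^{2} = \left(- \frac{848}{39}\right)^{2} = \frac{719104}{1521}$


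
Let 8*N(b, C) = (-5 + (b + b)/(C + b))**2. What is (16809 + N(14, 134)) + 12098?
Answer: 79155287/2738 ≈ 28910.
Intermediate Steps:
N(b, C) = (-5 + 2*b/(C + b))**2/8 (N(b, C) = (-5 + (b + b)/(C + b))**2/8 = (-5 + (2*b)/(C + b))**2/8 = (-5 + 2*b/(C + b))**2/8)
(16809 + N(14, 134)) + 12098 = (16809 + (3*14 + 5*134)**2/(8*(134 + 14)**2)) + 12098 = (16809 + (1/8)*(42 + 670)**2/148**2) + 12098 = (16809 + (1/8)*(1/21904)*712**2) + 12098 = (16809 + (1/8)*(1/21904)*506944) + 12098 = (16809 + 7921/2738) + 12098 = 46030963/2738 + 12098 = 79155287/2738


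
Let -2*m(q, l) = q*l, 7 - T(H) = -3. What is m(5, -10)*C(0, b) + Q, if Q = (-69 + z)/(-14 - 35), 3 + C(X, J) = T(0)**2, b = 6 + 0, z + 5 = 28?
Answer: 118871/49 ≈ 2425.9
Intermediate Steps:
z = 23 (z = -5 + 28 = 23)
b = 6
T(H) = 10 (T(H) = 7 - 1*(-3) = 7 + 3 = 10)
C(X, J) = 97 (C(X, J) = -3 + 10**2 = -3 + 100 = 97)
m(q, l) = -l*q/2 (m(q, l) = -q*l/2 = -l*q/2)
Q = 46/49 (Q = (-69 + 23)/(-14 - 35) = -46/(-49) = -46*(-1/49) = 46/49 ≈ 0.93878)
m(5, -10)*C(0, b) + Q = -1/2*(-10)*5*97 + 46/49 = 25*97 + 46/49 = 2425 + 46/49 = 118871/49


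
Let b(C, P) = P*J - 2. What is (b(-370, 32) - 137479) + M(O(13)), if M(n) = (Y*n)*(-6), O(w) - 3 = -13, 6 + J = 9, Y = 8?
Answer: -136905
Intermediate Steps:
J = 3 (J = -6 + 9 = 3)
O(w) = -10 (O(w) = 3 - 13 = -10)
M(n) = -48*n (M(n) = (8*n)*(-6) = -48*n)
b(C, P) = -2 + 3*P (b(C, P) = P*3 - 2 = 3*P - 2 = -2 + 3*P)
(b(-370, 32) - 137479) + M(O(13)) = ((-2 + 3*32) - 137479) - 48*(-10) = ((-2 + 96) - 137479) + 480 = (94 - 137479) + 480 = -137385 + 480 = -136905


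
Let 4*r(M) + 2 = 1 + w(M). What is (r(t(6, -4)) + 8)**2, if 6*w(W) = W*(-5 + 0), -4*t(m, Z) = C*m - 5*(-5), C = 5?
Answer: 1038361/9216 ≈ 112.67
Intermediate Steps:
t(m, Z) = -25/4 - 5*m/4 (t(m, Z) = -(5*m - 5*(-5))/4 = -(5*m + 25)/4 = -(25 + 5*m)/4 = -25/4 - 5*m/4)
w(W) = -5*W/6 (w(W) = (W*(-5 + 0))/6 = (W*(-5))/6 = (-5*W)/6 = -5*W/6)
r(M) = -1/4 - 5*M/24 (r(M) = -1/2 + (1 - 5*M/6)/4 = -1/2 + (1/4 - 5*M/24) = -1/4 - 5*M/24)
(r(t(6, -4)) + 8)**2 = ((-1/4 - 5*(-25/4 - 5/4*6)/24) + 8)**2 = ((-1/4 - 5*(-25/4 - 15/2)/24) + 8)**2 = ((-1/4 - 5/24*(-55/4)) + 8)**2 = ((-1/4 + 275/96) + 8)**2 = (251/96 + 8)**2 = (1019/96)**2 = 1038361/9216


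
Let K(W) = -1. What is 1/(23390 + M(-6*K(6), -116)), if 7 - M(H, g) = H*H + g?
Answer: 1/23477 ≈ 4.2595e-5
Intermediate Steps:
M(H, g) = 7 - g - H² (M(H, g) = 7 - (H*H + g) = 7 - (H² + g) = 7 - (g + H²) = 7 + (-g - H²) = 7 - g - H²)
1/(23390 + M(-6*K(6), -116)) = 1/(23390 + (7 - 1*(-116) - (-6*(-1))²)) = 1/(23390 + (7 + 116 - 1*6²)) = 1/(23390 + (7 + 116 - 1*36)) = 1/(23390 + (7 + 116 - 36)) = 1/(23390 + 87) = 1/23477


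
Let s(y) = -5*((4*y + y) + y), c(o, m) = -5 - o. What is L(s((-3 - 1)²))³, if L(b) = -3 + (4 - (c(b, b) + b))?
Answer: 216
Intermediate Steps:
s(y) = -30*y (s(y) = -5*(5*y + y) = -30*y)
L(b) = 6 (L(b) = -3 + (4 - ((-5 - b) + b)) = -3 + (4 - 1*(-5)) = -3 + (4 + 5) = -3 + 9 = 6)
L(s((-3 - 1)²))³ = 6³ = 216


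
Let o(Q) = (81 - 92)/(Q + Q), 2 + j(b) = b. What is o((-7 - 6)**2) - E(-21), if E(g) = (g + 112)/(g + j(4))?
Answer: 30549/6422 ≈ 4.7569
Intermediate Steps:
j(b) = -2 + b
E(g) = (112 + g)/(2 + g) (E(g) = (g + 112)/(g + (-2 + 4)) = (112 + g)/(g + 2) = (112 + g)/(2 + g))
o(Q) = -11/(2*Q) (o(Q) = -11*1/(2*Q) = -11/(2*Q))
o((-7 - 6)**2) - E(-21) = -11/(2*(-7 - 6)**2) - (112 - 21)/(2 - 21) = -11/(2*((-13)**2)) - 91/(-19) = -11/2/169 - (-1)*91/19 = -11/2*1/169 - 1*(-91/19) = -11/338 + 91/19 = 30549/6422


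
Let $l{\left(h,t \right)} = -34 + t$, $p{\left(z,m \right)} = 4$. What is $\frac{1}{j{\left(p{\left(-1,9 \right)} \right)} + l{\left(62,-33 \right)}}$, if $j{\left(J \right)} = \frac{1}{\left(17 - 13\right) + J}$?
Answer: $- \frac{8}{535} \approx -0.014953$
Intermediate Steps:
$j{\left(J \right)} = \frac{1}{4 + J}$
$\frac{1}{j{\left(p{\left(-1,9 \right)} \right)} + l{\left(62,-33 \right)}} = \frac{1}{\frac{1}{4 + 4} - 67} = \frac{1}{\frac{1}{8} - 67} = \frac{1}{- \frac{535}{8}} = - \frac{8}{535}$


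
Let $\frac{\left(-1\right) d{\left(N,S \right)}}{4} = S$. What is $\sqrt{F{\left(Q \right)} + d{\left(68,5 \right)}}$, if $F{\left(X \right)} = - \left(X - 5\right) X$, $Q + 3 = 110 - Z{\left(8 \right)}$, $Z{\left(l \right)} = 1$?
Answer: $i \sqrt{10726} \approx 103.57 i$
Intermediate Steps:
$d{\left(N,S \right)} = - 4 S$
$Q = 106$ ($Q = -3 + \left(110 - 1\right) = -3 + 109 = 106$)
$F{\left(X \right)} = - X \left(-5 + X\right)$ ($F{\left(X \right)} = - \left(-5 + X\right) X = - X \left(-5 + X\right)$)
$\sqrt{F{\left(Q \right)} + d{\left(68,5 \right)}} = \sqrt{106 \left(5 - 106\right) - 20} = \sqrt{106 \left(-101\right) - 20} = \sqrt{-10706 - 20} = \sqrt{-10726} = i \sqrt{10726}$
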